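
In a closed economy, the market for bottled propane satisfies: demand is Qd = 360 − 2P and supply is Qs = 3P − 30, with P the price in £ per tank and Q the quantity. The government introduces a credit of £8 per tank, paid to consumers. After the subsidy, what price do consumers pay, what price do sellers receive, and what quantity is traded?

Consumers pay £73.2; sellers receive £81.2; quantity = 213.6.

Without the subsidy, 360 − 2P = 3P − 30 gives 5P = 390, so P* = £78 and Q* = 204.
With a per-unit subsidy paid to consumers, each effectively pays P − 8, so demand becomes Qd = 360 − 2(P − 8).
Solving gives Q = 213.6 with consumers paying £73.2 and sellers receiving £81.2 (the £8 wedge).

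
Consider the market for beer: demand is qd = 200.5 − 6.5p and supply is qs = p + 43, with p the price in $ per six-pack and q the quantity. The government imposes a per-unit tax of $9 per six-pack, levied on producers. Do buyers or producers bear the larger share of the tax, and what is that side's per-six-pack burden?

Producers bear the larger share: $7.8 per six-pack.

Before the tax: set 200.5 − 6.5p = p + 43 → p* = $21, q* = 64.
With the tax collected from producers, supply shifts: qs = (p − 9) + 43.
New equilibrium: buyers pay $22.2, producers receive $13.2, q = 56.2. (Wedge: pb − ps = 9.)
Per-six-pack burden: buyers $1.2, producers $7.8.
Producers take the larger share because supply is less price-elastic here (demand slope 6.5 vs supply slope 1).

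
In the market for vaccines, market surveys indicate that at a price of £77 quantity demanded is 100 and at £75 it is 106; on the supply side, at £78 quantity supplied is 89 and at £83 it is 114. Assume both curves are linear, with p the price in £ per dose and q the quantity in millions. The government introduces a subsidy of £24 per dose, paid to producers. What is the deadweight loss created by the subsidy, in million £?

Demand slope: (106 − 100)/(75 − 77) = -3, so qd = 331 − 3p.
Supply slope: (114 − 89)/(83 − 78) = 5, so qs = 5p − 301.
Before the subsidy: set 331 − 3p = 5p − 301 → p* = £79, q* = 94.
With a per-unit subsidy paid to producers, each receives p + 24 per unit sold, so supply becomes qs = 5(p + 24) − 301.
New equilibrium: buyers pay £64, producers receive £88, q = 139. (Wedge: pb − ps = −24.)
Quantity rises by |ΔQ| = |94 − 139| = 45.
DWL = ½ · t · |ΔQ| = ½ · 24 · 45 = £540.

Deadweight loss = £540 million.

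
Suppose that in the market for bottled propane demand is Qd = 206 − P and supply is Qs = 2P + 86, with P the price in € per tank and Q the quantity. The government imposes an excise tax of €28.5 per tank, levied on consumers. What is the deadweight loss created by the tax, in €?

Before the tax: set 206 − P = 2P + 86 → P* = €40, Q* = 166.
With the tax collected from consumers, demand (in seller-price terms) shifts: Qd = 206 − (P + 28.5).
New equilibrium: consumers pay €59, suppliers receive €30.5, Q = 147. (Wedge: Pb − Ps = 28.5.)
Quantity falls by |ΔQ| = |166 − 147| = 19.
DWL = ½ · t · |ΔQ| = ½ · 28.5 · 19 = €270.75.

Deadweight loss = €270.75.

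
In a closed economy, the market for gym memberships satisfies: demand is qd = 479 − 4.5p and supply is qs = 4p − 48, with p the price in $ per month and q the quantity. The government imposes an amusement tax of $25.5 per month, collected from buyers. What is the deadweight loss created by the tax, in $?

Without the tax, 479 − 4.5p = 4p − 48 gives 8.5p = 527, so p* = $62 and q* = 200.
With the tax collected from buyers, demand (in seller-price terms) shifts: qd = 479 − 4.5(p + 25.5).
Solving gives q = 146 with buyers paying $74 and suppliers receiving $48.5 (the $25.5 wedge).
Quantity falls by |ΔQ| = |200 − 146| = 54.
DWL = ½ · t · |ΔQ| = ½ · 25.5 · 54 = $688.5.

Deadweight loss = $688.5.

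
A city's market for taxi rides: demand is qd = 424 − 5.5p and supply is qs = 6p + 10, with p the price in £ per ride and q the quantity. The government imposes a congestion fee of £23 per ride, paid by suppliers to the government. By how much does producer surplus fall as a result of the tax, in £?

Producer surplus falls by £2123.

Without the tax, 424 − 5.5p = 6p + 10 gives 11.5p = 414, so p* = £36 and q* = 226.
With the tax collected from suppliers, supply shifts: qs = 6(p − 23) + 10.
Solving gives q = 160 with buyers paying £48 and suppliers receiving £25 (the £23 wedge).
ΔPS is the trapezoid between Q = 160 and Q = 226 of height £11: ½ · (226 + 160) · 11 = £2123.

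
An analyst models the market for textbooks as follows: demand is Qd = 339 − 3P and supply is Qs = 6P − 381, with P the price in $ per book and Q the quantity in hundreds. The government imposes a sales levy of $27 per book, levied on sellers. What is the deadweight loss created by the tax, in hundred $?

Deadweight loss = $729 hundred.

Without the tax, 339 − 3P = 6P − 381 gives 9P = 720, so P* = $80 and Q* = 99.
With the tax collected from sellers, supply shifts: Qs = 6(P − 27) − 381.
Solving gives Q = 45 with buyers paying $98 and sellers receiving $71 (the $27 wedge).
Quantity falls by |ΔQ| = |99 − 45| = 54.
DWL = ½ · t · |ΔQ| = ½ · 27 · 54 = $729.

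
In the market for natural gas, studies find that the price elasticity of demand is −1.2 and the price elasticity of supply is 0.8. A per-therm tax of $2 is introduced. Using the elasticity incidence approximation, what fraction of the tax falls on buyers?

Incidence ratio: buyers' share ≈ εs / (εs + |εd|) = 0.8 / (0.8 + 1.2) = 0.4.
Supply is the less elastic side, so buyers bear the smaller share.

Buyers' share ≈ 0.4.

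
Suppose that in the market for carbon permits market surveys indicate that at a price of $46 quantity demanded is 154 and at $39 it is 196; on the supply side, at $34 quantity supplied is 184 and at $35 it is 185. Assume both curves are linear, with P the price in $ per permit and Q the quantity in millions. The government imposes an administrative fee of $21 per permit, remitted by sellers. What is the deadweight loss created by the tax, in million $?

Demand slope: (196 − 154)/(39 − 46) = -6, so Qd = 430 − 6P.
Supply slope: (185 − 184)/(35 − 34) = 1, so Qs = P + 150.
Without the tax, 430 − 6P = P + 150 gives 7P = 280, so P* = $40 and Q* = 190.
With the tax collected from sellers, supply shifts: Qs = (P − 21) + 150.
New equilibrium: buyers pay $43, sellers receive $22, Q = 172. (Wedge: Pb − Ps = 21.)
Quantity falls by |ΔQ| = |190 − 172| = 18.
DWL = ½ · t · |ΔQ| = ½ · 21 · 18 = $189.

Deadweight loss = $189 million.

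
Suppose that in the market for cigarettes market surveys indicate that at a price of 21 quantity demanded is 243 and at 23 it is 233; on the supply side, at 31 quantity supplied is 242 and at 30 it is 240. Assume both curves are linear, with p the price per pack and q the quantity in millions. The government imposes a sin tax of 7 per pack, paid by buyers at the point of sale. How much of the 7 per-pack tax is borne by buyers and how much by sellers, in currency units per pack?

Buyers bear 2 per pack; sellers bear 5 per pack.

Demand slope: (233 − 243)/(23 − 21) = -5, so qd = 348 − 5p.
Supply slope: (240 − 242)/(30 − 31) = 2, so qs = 2p + 180.
Before the tax: set 348 − 5p = 2p + 180 → p* = 24, q* = 228.
With the tax collected from buyers, demand (in seller-price terms) shifts: qd = 348 − 5(p + 7).
Solving gives q = 218 with buyers paying 26 and sellers receiving 19 (the 7 wedge).
Burden on buyers: 2; on sellers: 5. (They sum to 7.)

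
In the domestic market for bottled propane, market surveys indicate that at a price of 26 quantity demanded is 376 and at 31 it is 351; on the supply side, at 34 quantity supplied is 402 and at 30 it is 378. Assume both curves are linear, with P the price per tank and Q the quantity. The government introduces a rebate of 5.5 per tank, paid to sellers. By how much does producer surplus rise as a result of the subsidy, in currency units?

Producer surplus rises by 933.75.

Demand slope: (351 − 376)/(31 − 26) = -5, so Qd = 506 − 5P.
Supply slope: (378 − 402)/(30 − 34) = 6, so Qs = 6P + 198.
Before the subsidy: set 506 − 5P = 6P + 198 → P* = 28, Q* = 366.
With a per-unit subsidy paid to sellers, each receives P + 5.5 per unit sold, so supply becomes Qs = 6(P + 5.5) + 198.
New equilibrium: consumers pay 25, sellers receive 30.5, Q = 381. (Wedge: Pb − Ps = −5.5.)
ΔPS is the trapezoid between Q = 381 and Q = 366 of height 2.5: ½ · (366 + 381) · 2.5 = 933.75.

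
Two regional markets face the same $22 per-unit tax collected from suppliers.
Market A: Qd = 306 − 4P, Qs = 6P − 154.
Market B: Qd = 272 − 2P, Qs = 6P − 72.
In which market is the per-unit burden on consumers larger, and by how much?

Market B, by $3.3.

Market A: pre-tax P* = $46, Q* = 122; post-tax Q = 69.2; per-unit burden on consumers = $13.2.
Market B: pre-tax P* = $43, Q* = 186; post-tax Q = 153; per-unit burden on consumers = $16.5.
Difference: $13.2 vs $16.5 → market B is larger by $3.3.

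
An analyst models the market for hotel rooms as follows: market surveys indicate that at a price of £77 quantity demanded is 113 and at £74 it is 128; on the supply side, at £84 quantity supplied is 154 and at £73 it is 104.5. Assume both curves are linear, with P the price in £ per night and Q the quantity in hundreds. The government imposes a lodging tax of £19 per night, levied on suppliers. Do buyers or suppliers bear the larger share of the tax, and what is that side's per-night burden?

Suppliers bear the larger share: £10 per night.

Demand slope: (128 − 113)/(74 − 77) = -5, so Qd = 498 − 5P.
Supply slope: (104.5 − 154)/(73 − 84) = 4.5, so Qs = 4.5P − 224.
Without the tax, 498 − 5P = 4.5P − 224 gives 9.5P = 722, so P* = £76 and Q* = 118.
With the tax collected from suppliers, supply shifts: Qs = 4.5(P − 19) − 224.
Solving gives Q = 73 with buyers paying £85 and suppliers receiving £66 (the £19 wedge).
Per-night burden: buyers £9, suppliers £10.
Suppliers take the larger share because supply is less price-elastic here (demand slope 5 vs supply slope 4.5).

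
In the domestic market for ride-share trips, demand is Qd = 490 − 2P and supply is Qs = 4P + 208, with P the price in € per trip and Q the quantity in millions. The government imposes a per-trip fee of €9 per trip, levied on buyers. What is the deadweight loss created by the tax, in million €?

Deadweight loss = €54 million.

Without the tax, 490 − 2P = 4P + 208 gives 6P = 282, so P* = €47 and Q* = 396.
With the tax collected from buyers, demand (in seller-price terms) shifts: Qd = 490 − 2(P + 9).
New equilibrium: buyers pay €53, sellers receive €44, Q = 384. (Wedge: Pb − Ps = 9.)
Quantity falls by |ΔQ| = |396 − 384| = 12.
DWL = ½ · t · |ΔQ| = ½ · 9 · 12 = €54.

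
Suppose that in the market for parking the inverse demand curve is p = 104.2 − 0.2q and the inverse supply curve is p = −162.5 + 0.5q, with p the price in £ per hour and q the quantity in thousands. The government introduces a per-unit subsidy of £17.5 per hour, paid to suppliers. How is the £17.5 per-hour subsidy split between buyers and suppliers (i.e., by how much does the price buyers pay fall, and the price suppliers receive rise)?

Inverting to q(p) form: qd = 521 − 5p; qs = 2p + 325.
Without the subsidy, 521 − 5p = 2p + 325 gives 7p = 196, so p* = £28 and q* = 381.
With a per-unit subsidy paid to suppliers, each receives p + 17.5 per unit sold, so supply becomes qs = 2(p + 17.5) + 325.
Solving gives q = 406 with buyers paying £23 and suppliers receiving £40.5 (the £17.5 wedge).
Gain to buyers: £5; to suppliers: £12.5. (They sum to £17.5.)

Buyers gain £5 per hour; suppliers gain £12.5 per hour.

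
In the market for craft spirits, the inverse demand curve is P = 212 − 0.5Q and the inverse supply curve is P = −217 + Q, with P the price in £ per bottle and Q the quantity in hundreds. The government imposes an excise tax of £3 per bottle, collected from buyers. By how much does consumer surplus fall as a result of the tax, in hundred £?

Consumer surplus falls by £285 hundred.

Inverting to Q(P) form: Qd = 424 − 2P; Qs = P + 217.
Before the tax: set 424 − 2P = P + 217 → P* = £69, Q* = 286.
With the tax collected from buyers, demand (in seller-price terms) shifts: Qd = 424 − 2(P + 3).
New equilibrium: buyers pay £70, producers receive £67, Q = 284. (Wedge: Pb − Ps = 3.)
ΔCS is the trapezoid between Q = 284 and Q = 286 of height £1: ½ · (286 + 284) · 1 = £285.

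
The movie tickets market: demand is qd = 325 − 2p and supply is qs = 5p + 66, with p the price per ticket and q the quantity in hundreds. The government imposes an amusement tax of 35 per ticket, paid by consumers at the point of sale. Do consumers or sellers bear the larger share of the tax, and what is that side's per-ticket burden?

Before the tax: set 325 − 2p = 5p + 66 → p* = 37, q* = 251.
With the tax collected from consumers, demand (in seller-price terms) shifts: qd = 325 − 2(p + 35).
Solving gives q = 201 with consumers paying 62 and sellers receiving 27 (the 35 wedge).
Per-ticket burden: consumers 25, sellers 10.
Consumers take the larger share because demand is less price-elastic here (demand slope 2 vs supply slope 5).

Consumers bear the larger share: 25 per ticket.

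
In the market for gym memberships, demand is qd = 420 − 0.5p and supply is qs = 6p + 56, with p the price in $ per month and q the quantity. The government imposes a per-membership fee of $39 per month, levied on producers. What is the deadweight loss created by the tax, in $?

Before the tax: set 420 − 0.5p = 6p + 56 → p* = $56, q* = 392.
With the tax collected from producers, supply shifts: qs = 6(p − 39) + 56.
Solving gives q = 374 with consumers paying $92 and producers receiving $53 (the $39 wedge).
Quantity falls by |ΔQ| = |392 − 374| = 18.
DWL = ½ · t · |ΔQ| = ½ · 39 · 18 = $351.

Deadweight loss = $351.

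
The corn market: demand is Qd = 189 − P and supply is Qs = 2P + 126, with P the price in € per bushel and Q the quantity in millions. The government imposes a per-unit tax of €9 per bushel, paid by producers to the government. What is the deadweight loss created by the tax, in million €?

Deadweight loss = €27 million.

Before the tax: set 189 − P = 2P + 126 → P* = €21, Q* = 168.
With the tax collected from producers, supply shifts: Qs = 2(P − 9) + 126.
New equilibrium: consumers pay €27, producers receive €18, Q = 162. (Wedge: Pb − Ps = 9.)
Quantity falls by |ΔQ| = |168 − 162| = 6.
DWL = ½ · t · |ΔQ| = ½ · 9 · 6 = €27.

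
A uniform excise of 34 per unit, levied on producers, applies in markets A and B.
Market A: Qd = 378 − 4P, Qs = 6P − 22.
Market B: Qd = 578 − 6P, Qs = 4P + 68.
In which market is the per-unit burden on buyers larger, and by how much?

Market A: pre-tax P* = 40, Q* = 218; post-tax Q = 136.4; per-unit burden on buyers = 20.4.
Market B: pre-tax P* = 51, Q* = 272; post-tax Q = 190.4; per-unit burden on buyers = 13.6.
Difference: 20.4 vs 13.6 → market A is larger by 6.8.

Market A, by 6.8.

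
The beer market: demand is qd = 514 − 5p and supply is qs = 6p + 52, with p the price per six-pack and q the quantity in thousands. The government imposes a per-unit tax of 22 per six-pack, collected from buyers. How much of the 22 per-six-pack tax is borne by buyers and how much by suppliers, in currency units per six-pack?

Buyers bear 12 per six-pack; suppliers bear 10 per six-pack.

Without the tax, 514 − 5p = 6p + 52 gives 11p = 462, so p* = 42 and q* = 304.
With the tax collected from buyers, demand (in seller-price terms) shifts: qd = 514 − 5(p + 22).
Solving gives q = 244 with buyers paying 54 and suppliers receiving 32 (the 22 wedge).
Burden on buyers: 12; on suppliers: 10. (They sum to 22.)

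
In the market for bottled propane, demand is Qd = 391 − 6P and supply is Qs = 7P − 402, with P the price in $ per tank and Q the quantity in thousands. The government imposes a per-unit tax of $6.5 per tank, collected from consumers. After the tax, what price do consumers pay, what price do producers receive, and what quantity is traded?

Consumers pay $64.5; producers receive $58; quantity = 4.

Without the tax, 391 − 6P = 7P − 402 gives 13P = 793, so P* = $61 and Q* = 25.
With the tax collected from consumers, demand (in seller-price terms) shifts: Qd = 391 − 6(P + 6.5).
New equilibrium: consumers pay $64.5, producers receive $58, Q = 4. (Wedge: Pb − Ps = 6.5.)
The less price-elastic side of the market bears the larger share of a per-unit tax.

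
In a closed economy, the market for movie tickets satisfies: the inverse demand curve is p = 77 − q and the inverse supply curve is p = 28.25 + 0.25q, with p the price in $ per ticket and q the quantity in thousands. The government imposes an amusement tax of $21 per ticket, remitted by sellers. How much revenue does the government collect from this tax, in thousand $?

Rewrite in direct form: qd = 77 − p and qs = 4p − 113.
Without the tax, 77 − p = 4p − 113 gives 5p = 190, so p* = $38 and q* = 39.
With the tax collected from sellers, supply shifts: qs = 4(p − 21) − 113.
Solving gives q = 22.2 with consumers paying $54.8 and sellers receiving $33.8 (the $21 wedge).
Revenue = t · Q = 21 · 22.2 = $466.2.

Tax revenue = $466.2 thousand.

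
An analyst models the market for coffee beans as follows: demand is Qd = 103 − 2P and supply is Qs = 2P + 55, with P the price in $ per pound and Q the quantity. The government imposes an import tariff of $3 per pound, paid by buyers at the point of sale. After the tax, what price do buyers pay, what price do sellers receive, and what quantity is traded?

Buyers pay $13.5; sellers receive $10.5; quantity = 76.

Before the tax: set 103 − 2P = 2P + 55 → P* = $12, Q* = 79.
With the tax collected from buyers, demand (in seller-price terms) shifts: Qd = 103 − 2(P + 3).
New equilibrium: buyers pay $13.5, sellers receive $10.5, Q = 76. (Wedge: Pb − Ps = 3.)
The less price-elastic side of the market bears the larger share of a per-unit tax.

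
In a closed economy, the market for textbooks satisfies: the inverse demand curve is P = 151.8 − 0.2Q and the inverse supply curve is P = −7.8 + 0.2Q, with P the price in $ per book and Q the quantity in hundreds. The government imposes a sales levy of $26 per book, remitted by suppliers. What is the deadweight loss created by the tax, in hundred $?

Rewrite in direct form: Qd = 759 − 5P and Qs = 5P + 39.
Before the tax: set 759 − 5P = 5P + 39 → P* = $72, Q* = 399.
With the tax collected from suppliers, supply shifts: Qs = 5(P − 26) + 39.
Solving gives Q = 334 with buyers paying $85 and suppliers receiving $59 (the $26 wedge).
Quantity falls by |ΔQ| = |399 − 334| = 65.
DWL = ½ · t · |ΔQ| = ½ · 26 · 65 = $845.

Deadweight loss = $845 hundred.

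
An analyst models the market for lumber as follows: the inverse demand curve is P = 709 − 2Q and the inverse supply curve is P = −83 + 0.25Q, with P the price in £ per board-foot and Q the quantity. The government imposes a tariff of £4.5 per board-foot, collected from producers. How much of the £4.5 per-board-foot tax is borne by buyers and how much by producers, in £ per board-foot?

Buyers bear £4 per board-foot; producers bear £0.5 per board-foot.

Inverting to Q(P) form: Qd = 354.5 − 0.5P; Qs = 4P + 332.
Before the tax: set 354.5 − 0.5P = 4P + 332 → P* = £5, Q* = 352.
With the tax collected from producers, supply shifts: Qs = 4(P − 4.5) + 332.
New equilibrium: buyers pay £9, producers receive £4.5, Q = 350. (Wedge: Pb − Ps = 4.5.)
Burden on buyers: £4; on producers: £0.5. (They sum to £4.5.)
The less price-elastic side of the market bears the larger share of a per-unit tax.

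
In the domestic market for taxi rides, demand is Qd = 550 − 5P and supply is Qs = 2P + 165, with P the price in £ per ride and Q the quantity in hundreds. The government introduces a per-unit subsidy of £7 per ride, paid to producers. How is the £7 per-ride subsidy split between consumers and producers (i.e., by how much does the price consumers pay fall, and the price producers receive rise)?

Consumers gain £2 per ride; producers gain £5 per ride.

Before the subsidy: set 550 − 5P = 2P + 165 → P* = £55, Q* = 275.
With a per-unit subsidy paid to producers, each receives P + 7 per unit sold, so supply becomes Qs = 2(P + 7) + 165.
New equilibrium: consumers pay £53, producers receive £60, Q = 285. (Wedge: Pb − Ps = −7.)
Gain to consumers: £2; to producers: £5. (They sum to £7.)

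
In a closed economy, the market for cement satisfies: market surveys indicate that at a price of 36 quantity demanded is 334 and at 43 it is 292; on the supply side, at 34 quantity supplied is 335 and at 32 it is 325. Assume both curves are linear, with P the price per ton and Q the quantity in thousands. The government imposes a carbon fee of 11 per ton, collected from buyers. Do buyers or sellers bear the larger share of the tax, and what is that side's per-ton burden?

Sellers bear the larger share: 6 per ton.

Demand slope: (292 − 334)/(43 − 36) = -6, so Qd = 550 − 6P.
Supply slope: (325 − 335)/(32 − 34) = 5, so Qs = 5P + 165.
Without the tax, 550 − 6P = 5P + 165 gives 11P = 385, so P* = 35 and Q* = 340.
With the tax collected from buyers, demand (in seller-price terms) shifts: Qd = 550 − 6(P + 11).
Solving gives Q = 310 with buyers paying 40 and sellers receiving 29 (the 11 wedge).
Per-ton burden: buyers 5, sellers 6.
Sellers take the larger share because supply is less price-elastic here (demand slope 6 vs supply slope 5).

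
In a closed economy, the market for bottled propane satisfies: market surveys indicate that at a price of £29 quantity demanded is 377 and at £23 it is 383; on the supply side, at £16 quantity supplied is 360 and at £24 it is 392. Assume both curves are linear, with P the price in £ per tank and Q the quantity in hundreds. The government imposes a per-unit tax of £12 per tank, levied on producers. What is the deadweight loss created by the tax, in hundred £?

Deadweight loss = £57.6 hundred.

Demand slope: (383 − 377)/(23 − 29) = -1, so Qd = 406 − P.
Supply slope: (392 − 360)/(24 − 16) = 4, so Qs = 4P + 296.
Without the tax, 406 − P = 4P + 296 gives 5P = 110, so P* = £22 and Q* = 384.
With the tax collected from producers, supply shifts: Qs = 4(P − 12) + 296.
Solving gives Q = 374.4 with buyers paying £31.6 and producers receiving £19.6 (the £12 wedge).
Quantity falls by |ΔQ| = |384 − 374.4| = 9.6.
DWL = ½ · t · |ΔQ| = ½ · 12 · 9.6 = £57.6.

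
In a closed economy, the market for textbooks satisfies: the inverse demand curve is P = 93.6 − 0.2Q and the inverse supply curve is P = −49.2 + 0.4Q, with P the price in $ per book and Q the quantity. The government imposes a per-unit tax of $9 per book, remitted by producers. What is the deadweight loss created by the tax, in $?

Deadweight loss = $67.5.

Inverting to Q(P) form: Qd = 468 − 5P; Qs = 2.5P + 123.
Without the tax, 468 − 5P = 2.5P + 123 gives 7.5P = 345, so P* = $46 and Q* = 238.
With the tax collected from producers, supply shifts: Qs = 2.5(P − 9) + 123.
New equilibrium: buyers pay $49, producers receive $40, Q = 223. (Wedge: Pb − Ps = 9.)
Quantity falls by |ΔQ| = |238 − 223| = 15.
DWL = ½ · t · |ΔQ| = ½ · 9 · 15 = $67.5.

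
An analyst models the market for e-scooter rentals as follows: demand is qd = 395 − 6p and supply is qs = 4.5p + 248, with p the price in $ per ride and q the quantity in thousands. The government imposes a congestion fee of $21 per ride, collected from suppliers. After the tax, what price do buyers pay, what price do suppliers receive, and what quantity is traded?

Without the tax, 395 − 6p = 4.5p + 248 gives 10.5p = 147, so p* = $14 and q* = 311.
With the tax collected from suppliers, supply shifts: qs = 4.5(p − 21) + 248.
New equilibrium: buyers pay $23, suppliers receive $2, q = 257. (Wedge: pb − ps = 21.)

Buyers pay $23; suppliers receive $2; quantity = 257.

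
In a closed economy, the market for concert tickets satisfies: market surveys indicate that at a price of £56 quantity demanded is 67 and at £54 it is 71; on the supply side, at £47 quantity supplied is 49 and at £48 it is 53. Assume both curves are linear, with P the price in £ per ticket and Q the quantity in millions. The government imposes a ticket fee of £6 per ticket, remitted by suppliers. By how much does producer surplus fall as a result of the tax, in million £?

Producer surplus falls by £138 million.

Demand slope: (71 − 67)/(54 − 56) = -2, so Qd = 179 − 2P.
Supply slope: (53 − 49)/(48 − 47) = 4, so Qs = 4P − 139.
Without the tax, 179 − 2P = 4P − 139 gives 6P = 318, so P* = £53 and Q* = 73.
With the tax collected from suppliers, supply shifts: Qs = 4(P − 6) − 139.
New equilibrium: consumers pay £57, suppliers receive £51, Q = 65. (Wedge: Pb − Ps = 6.)
ΔPS is the trapezoid between Q = 65 and Q = 73 of height £2: ½ · (73 + 65) · 2 = £138.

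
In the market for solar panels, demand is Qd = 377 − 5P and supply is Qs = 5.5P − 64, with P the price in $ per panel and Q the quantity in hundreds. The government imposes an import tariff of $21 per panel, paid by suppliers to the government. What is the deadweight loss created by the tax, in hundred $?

Deadweight loss = $577.5 hundred.

Without the tax, 377 − 5P = 5.5P − 64 gives 10.5P = 441, so P* = $42 and Q* = 167.
With the tax collected from suppliers, supply shifts: Qs = 5.5(P − 21) − 64.
Solving gives Q = 112 with buyers paying $53 and suppliers receiving $32 (the $21 wedge).
Quantity falls by |ΔQ| = |167 − 112| = 55.
DWL = ½ · t · |ΔQ| = ½ · 21 · 55 = $577.5.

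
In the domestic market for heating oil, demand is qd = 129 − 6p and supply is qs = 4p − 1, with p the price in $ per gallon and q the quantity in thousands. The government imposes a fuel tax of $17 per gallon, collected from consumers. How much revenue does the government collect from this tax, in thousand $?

Without the tax, 129 − 6p = 4p − 1 gives 10p = 130, so p* = $13 and q* = 51.
With the tax collected from consumers, demand (in seller-price terms) shifts: qd = 129 − 6(p + 17).
New equilibrium: consumers pay $19.8, suppliers receive $2.8, q = 10.2. (Wedge: pb − ps = 17.)
Revenue = t · Q = 17 · 10.2 = $173.4.

Tax revenue = $173.4 thousand.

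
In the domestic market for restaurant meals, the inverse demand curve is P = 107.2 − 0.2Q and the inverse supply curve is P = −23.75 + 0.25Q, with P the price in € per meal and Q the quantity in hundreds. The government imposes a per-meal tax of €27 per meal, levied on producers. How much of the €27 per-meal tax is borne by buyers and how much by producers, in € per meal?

Rewrite in direct form: Qd = 536 − 5P and Qs = 4P + 95.
Without the tax, 536 − 5P = 4P + 95 gives 9P = 441, so P* = €49 and Q* = 291.
With the tax collected from producers, supply shifts: Qs = 4(P − 27) + 95.
New equilibrium: buyers pay €61, producers receive €34, Q = 231. (Wedge: Pb − Ps = 27.)
Burden on buyers: €12; on producers: €15. (They sum to €27.)

Buyers bear €12 per meal; producers bear €15 per meal.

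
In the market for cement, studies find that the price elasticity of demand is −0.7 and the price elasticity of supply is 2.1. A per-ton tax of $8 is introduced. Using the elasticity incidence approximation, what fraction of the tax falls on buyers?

Incidence ratio: buyers' share ≈ εs / (εs + |εd|) = 2.1 / (2.1 + 0.7) = 0.75.
Supply is the more elastic side, so buyers bear the larger share.

Buyers' share ≈ 0.75.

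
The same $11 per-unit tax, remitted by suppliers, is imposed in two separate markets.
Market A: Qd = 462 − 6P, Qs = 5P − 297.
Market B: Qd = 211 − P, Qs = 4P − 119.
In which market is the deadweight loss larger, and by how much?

Market A: pre-tax P* = $69, Q* = 48; post-tax Q = 18; deadweight loss = $165.
Market B: pre-tax P* = $66, Q* = 145; post-tax Q = 136.2; deadweight loss = $48.4.
Difference: $165 vs $48.4 → market A is larger by $116.6.

Market A, by $116.6.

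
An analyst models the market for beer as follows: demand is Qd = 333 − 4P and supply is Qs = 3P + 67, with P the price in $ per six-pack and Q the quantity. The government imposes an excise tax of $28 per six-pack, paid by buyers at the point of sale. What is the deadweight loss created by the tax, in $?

Deadweight loss = $672.

Before the tax: set 333 − 4P = 3P + 67 → P* = $38, Q* = 181.
With the tax collected from buyers, demand (in seller-price terms) shifts: Qd = 333 − 4(P + 28).
Solving gives Q = 133 with buyers paying $50 and suppliers receiving $22 (the $28 wedge).
Quantity falls by |ΔQ| = |181 − 133| = 48.
DWL = ½ · t · |ΔQ| = ½ · 28 · 48 = $672.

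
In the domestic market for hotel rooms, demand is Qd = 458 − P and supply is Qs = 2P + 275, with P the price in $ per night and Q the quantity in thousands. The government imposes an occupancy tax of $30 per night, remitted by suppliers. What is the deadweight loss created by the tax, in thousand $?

Before the tax: set 458 − P = 2P + 275 → P* = $61, Q* = 397.
With the tax collected from suppliers, supply shifts: Qs = 2(P − 30) + 275.
New equilibrium: consumers pay $81, suppliers receive $51, Q = 377. (Wedge: Pb − Ps = 30.)
Quantity falls by |ΔQ| = |397 − 377| = 20.
DWL = ½ · t · |ΔQ| = ½ · 30 · 20 = $300.

Deadweight loss = $300 thousand.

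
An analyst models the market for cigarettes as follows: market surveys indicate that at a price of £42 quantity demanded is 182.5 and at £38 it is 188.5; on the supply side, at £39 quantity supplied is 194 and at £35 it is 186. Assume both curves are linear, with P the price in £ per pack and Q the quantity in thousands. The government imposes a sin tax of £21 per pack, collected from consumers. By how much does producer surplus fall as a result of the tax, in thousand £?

Producer surplus falls by £1629 thousand.

Demand slope: (188.5 − 182.5)/(38 − 42) = -1.5, so Qd = 245.5 − 1.5P.
Supply slope: (186 − 194)/(35 − 39) = 2, so Qs = 2P + 116.
Without the tax, 245.5 − 1.5P = 2P + 116 gives 3.5P = 129.5, so P* = £37 and Q* = 190.
With the tax collected from consumers, demand (in seller-price terms) shifts: Qd = 245.5 − 1.5(P + 21).
New equilibrium: consumers pay £49, sellers receive £28, Q = 172. (Wedge: Pb − Ps = 21.)
ΔPS is the trapezoid between Q = 172 and Q = 190 of height £9: ½ · (190 + 172) · 9 = £1629.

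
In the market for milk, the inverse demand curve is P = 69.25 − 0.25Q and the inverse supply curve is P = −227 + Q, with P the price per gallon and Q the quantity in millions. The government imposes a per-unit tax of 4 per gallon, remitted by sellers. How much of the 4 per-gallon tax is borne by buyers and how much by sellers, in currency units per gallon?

Rewrite in direct form: Qd = 277 − 4P and Qs = P + 227.
Before the tax: set 277 − 4P = P + 227 → P* = 10, Q* = 237.
With the tax collected from sellers, supply shifts: Qs = (P − 4) + 227.
New equilibrium: buyers pay 10.8, sellers receive 6.8, Q = 233.8. (Wedge: Pb − Ps = 4.)
Burden on buyers: 0.8; on sellers: 3.2. (They sum to 4.)
The less price-elastic side of the market bears the larger share of a per-unit tax.

Buyers bear 0.8 per gallon; sellers bear 3.2 per gallon.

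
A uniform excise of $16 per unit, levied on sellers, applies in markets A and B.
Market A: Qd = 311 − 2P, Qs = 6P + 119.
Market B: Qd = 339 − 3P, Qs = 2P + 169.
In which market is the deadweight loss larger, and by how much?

Market A: pre-tax P* = $24, Q* = 263; post-tax Q = 239; deadweight loss = $192.
Market B: pre-tax P* = $34, Q* = 237; post-tax Q = 217.8; deadweight loss = $153.6.
Difference: $192 vs $153.6 → market A is larger by $38.4.

Market A, by $38.4.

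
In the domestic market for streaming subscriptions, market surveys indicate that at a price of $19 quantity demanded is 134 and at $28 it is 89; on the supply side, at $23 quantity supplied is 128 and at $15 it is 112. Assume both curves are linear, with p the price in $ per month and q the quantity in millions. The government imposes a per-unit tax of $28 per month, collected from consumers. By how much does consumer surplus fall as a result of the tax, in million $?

Demand slope: (89 − 134)/(28 − 19) = -5, so qd = 229 − 5p.
Supply slope: (112 − 128)/(15 − 23) = 2, so qs = 2p + 82.
Before the tax: set 229 − 5p = 2p + 82 → p* = $21, q* = 124.
With the tax collected from consumers, demand (in seller-price terms) shifts: qd = 229 − 5(p + 28).
New equilibrium: consumers pay $29, sellers receive $1, q = 84. (Wedge: pb − ps = 28.)
ΔCS is the trapezoid between Q = 84 and Q = 124 of height $8: ½ · (124 + 84) · 8 = $832.

Consumer surplus falls by $832 million.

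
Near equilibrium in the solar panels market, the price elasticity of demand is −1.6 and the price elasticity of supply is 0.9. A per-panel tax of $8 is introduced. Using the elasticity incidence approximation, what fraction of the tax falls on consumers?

Consumers' share ≈ 0.36.

Incidence ratio: consumers' share ≈ εs / (εs + |εd|) = 0.9 / (0.9 + 1.6) = 0.36.
Supply is the less elastic side, so consumers bear the smaller share.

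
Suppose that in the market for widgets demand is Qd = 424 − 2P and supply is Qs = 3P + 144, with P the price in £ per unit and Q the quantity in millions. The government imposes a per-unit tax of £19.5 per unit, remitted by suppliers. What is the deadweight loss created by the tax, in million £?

Deadweight loss = £228.15 million.

Before the tax: set 424 − 2P = 3P + 144 → P* = £56, Q* = 312.
With the tax collected from suppliers, supply shifts: Qs = 3(P − 19.5) + 144.
New equilibrium: consumers pay £67.7, suppliers receive £48.2, Q = 288.6. (Wedge: Pb − Ps = 19.5.)
Quantity falls by |ΔQ| = |312 − 288.6| = 23.4.
DWL = ½ · t · |ΔQ| = ½ · 19.5 · 23.4 = £228.15.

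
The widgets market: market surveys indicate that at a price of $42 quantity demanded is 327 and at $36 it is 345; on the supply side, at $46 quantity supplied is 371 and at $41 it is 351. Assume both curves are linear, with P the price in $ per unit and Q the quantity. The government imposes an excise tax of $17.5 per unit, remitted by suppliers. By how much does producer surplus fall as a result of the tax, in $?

Producer surplus falls by $2430.

Demand slope: (345 − 327)/(36 − 42) = -3, so Qd = 453 − 3P.
Supply slope: (351 − 371)/(41 − 46) = 4, so Qs = 4P + 187.
Without the tax, 453 − 3P = 4P + 187 gives 7P = 266, so P* = $38 and Q* = 339.
With the tax collected from suppliers, supply shifts: Qs = 4(P − 17.5) + 187.
Solving gives Q = 309 with buyers paying $48 and suppliers receiving $30.5 (the $17.5 wedge).
ΔPS is the trapezoid between Q = 309 and Q = 339 of height $7.5: ½ · (339 + 309) · 7.5 = $2430.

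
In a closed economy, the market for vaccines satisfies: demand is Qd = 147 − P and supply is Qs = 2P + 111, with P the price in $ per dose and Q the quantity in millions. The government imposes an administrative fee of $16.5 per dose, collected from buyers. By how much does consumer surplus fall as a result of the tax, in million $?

Consumer surplus falls by $1424.5 million.

Without the tax, 147 − P = 2P + 111 gives 3P = 36, so P* = $12 and Q* = 135.
With the tax collected from buyers, demand (in seller-price terms) shifts: Qd = 147 − (P + 16.5).
Solving gives Q = 124 with buyers paying $23 and producers receiving $6.5 (the $16.5 wedge).
ΔCS is the trapezoid between Q = 124 and Q = 135 of height $11: ½ · (135 + 124) · 11 = $1424.5.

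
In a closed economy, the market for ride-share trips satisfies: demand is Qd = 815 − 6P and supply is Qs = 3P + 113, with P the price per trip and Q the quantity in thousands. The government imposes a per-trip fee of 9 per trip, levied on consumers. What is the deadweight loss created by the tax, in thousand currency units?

Deadweight loss = 81 thousand.

Before the tax: set 815 − 6P = 3P + 113 → P* = 78, Q* = 347.
With the tax collected from consumers, demand (in seller-price terms) shifts: Qd = 815 − 6(P + 9).
Solving gives Q = 329 with consumers paying 81 and suppliers receiving 72 (the 9 wedge).
Quantity falls by |ΔQ| = |347 − 329| = 18.
DWL = ½ · t · |ΔQ| = ½ · 9 · 18 = 81.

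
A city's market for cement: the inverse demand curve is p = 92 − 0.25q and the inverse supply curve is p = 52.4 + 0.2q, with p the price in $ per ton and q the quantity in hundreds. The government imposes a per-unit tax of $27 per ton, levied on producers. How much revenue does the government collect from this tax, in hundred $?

Inverting to q(p) form: qd = 368 − 4p; qs = 5p − 262.
Before the tax: set 368 − 4p = 5p − 262 → p* = $70, q* = 88.
With the tax collected from producers, supply shifts: qs = 5(p − 27) − 262.
New equilibrium: consumers pay $85, producers receive $58, q = 28. (Wedge: pb − ps = 27.)
Revenue = t · Q = 27 · 28 = $756.

Tax revenue = $756 hundred.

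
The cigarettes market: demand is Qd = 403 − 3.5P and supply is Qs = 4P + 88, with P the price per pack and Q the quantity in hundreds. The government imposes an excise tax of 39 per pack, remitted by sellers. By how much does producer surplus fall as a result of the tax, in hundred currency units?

Producer surplus falls by 3996.72 hundred.

Before the tax: set 403 − 3.5P = 4P + 88 → P* = 42, Q* = 256.
With the tax collected from sellers, supply shifts: Qs = 4(P − 39) + 88.
New equilibrium: consumers pay 62.8, sellers receive 23.8, Q = 183.2. (Wedge: Pb − Ps = 39.)
ΔPS is the trapezoid between Q = 183.2 and Q = 256 of height 18.2: ½ · (256 + 183.2) · 18.2 = 3996.72.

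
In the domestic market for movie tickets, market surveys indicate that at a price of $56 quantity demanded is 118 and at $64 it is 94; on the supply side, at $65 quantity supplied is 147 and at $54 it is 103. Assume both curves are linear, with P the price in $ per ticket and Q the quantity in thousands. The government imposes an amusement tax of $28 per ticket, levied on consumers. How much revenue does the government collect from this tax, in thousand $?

Tax revenue = $1876 thousand.

Demand slope: (94 − 118)/(64 − 56) = -3, so Qd = 286 − 3P.
Supply slope: (103 − 147)/(54 − 65) = 4, so Qs = 4P − 113.
Before the tax: set 286 − 3P = 4P − 113 → P* = $57, Q* = 115.
With the tax collected from consumers, demand (in seller-price terms) shifts: Qd = 286 − 3(P + 28).
New equilibrium: consumers pay $73, producers receive $45, Q = 67. (Wedge: Pb − Ps = 28.)
Revenue = t · Q = 28 · 67 = $1876.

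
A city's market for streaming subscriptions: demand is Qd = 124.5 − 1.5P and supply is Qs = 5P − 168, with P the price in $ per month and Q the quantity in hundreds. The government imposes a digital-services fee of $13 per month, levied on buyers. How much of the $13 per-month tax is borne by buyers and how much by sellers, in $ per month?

Before the tax: set 124.5 − 1.5P = 5P − 168 → P* = $45, Q* = 57.
With the tax collected from buyers, demand (in seller-price terms) shifts: Qd = 124.5 − 1.5(P + 13).
New equilibrium: buyers pay $55, sellers receive $42, Q = 42. (Wedge: Pb − Ps = 13.)
Burden on buyers: $10; on sellers: $3. (They sum to $13.)

Buyers bear $10 per month; sellers bear $3 per month.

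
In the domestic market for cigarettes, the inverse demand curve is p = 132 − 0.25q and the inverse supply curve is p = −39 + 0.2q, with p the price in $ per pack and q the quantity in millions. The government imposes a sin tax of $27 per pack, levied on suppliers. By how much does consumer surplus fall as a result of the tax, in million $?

Inverting to q(p) form: qd = 528 − 4p; qs = 5p + 195.
Without the tax, 528 − 4p = 5p + 195 gives 9p = 333, so p* = $37 and q* = 380.
With the tax collected from suppliers, supply shifts: qs = 5(p − 27) + 195.
New equilibrium: consumers pay $52, suppliers receive $25, q = 320. (Wedge: pb − ps = 27.)
ΔCS is the trapezoid between Q = 320 and Q = 380 of height $15: ½ · (380 + 320) · 15 = $5250.

Consumer surplus falls by $5250 million.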